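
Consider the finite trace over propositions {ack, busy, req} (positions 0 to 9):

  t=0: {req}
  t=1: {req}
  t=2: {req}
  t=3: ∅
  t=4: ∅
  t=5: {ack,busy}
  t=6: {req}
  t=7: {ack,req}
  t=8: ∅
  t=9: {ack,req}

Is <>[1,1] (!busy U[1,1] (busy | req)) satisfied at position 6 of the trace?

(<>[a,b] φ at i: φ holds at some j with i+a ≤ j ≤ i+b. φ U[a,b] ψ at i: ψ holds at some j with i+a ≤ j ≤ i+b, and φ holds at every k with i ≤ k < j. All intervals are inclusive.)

Does not hold

Check (!busy U[1,1] (busy | req)) at each j in [7,7]:
  j=7: fails
No position in the window satisfies it → formula fails.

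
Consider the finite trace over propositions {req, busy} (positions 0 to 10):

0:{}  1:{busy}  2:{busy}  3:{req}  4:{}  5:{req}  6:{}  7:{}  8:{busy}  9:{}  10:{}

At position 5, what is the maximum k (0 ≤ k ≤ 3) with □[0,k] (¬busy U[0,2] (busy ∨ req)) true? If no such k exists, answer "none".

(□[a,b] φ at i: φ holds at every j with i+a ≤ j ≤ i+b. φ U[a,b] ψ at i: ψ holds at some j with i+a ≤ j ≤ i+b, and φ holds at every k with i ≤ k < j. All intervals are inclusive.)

3

(¬busy U[0,2] (busy ∨ req)) must hold from j=5 onward; find where it first fails.
  j=5: holds
  j=6: holds
  j=7: holds
  j=8: holds
Holds through j=8; largest k = 3.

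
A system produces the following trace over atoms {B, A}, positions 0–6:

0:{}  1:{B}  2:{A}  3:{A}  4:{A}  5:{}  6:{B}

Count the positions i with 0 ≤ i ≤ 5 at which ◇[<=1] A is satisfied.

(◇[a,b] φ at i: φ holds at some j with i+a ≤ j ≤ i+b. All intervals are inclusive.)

4

Evaluate at each i in [0,5]:
  i=0: ✗ (none in [0,1])
  i=1: ✓ (witness j=2)
  i=2: ✓ (witness j=2)
  i=3: ✓ (witness j=3)
  i=4: ✓ (witness j=4)
  i=5: ✗ (none in [5,6])
Positions where it holds: {1, 2, 3, 4} → 4.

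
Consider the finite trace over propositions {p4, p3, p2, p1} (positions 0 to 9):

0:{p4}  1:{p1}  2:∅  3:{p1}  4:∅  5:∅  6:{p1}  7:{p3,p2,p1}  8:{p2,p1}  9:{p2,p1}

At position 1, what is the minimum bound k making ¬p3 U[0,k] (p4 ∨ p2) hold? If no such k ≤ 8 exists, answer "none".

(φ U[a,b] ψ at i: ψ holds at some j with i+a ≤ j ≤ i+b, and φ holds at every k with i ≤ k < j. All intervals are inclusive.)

6

Need earliest j ≥ 1 with (p4 ∨ p2), and ¬p3 at every k in [1,j-1].
  j=1: rhs fails.
  j=2: rhs fails.
  j=3: rhs fails.
  j=4: rhs fails.
  j=5: rhs fails.
  j=6: rhs fails.
  j=7: rhs holds; lhs holds on [1,6]. k = 6.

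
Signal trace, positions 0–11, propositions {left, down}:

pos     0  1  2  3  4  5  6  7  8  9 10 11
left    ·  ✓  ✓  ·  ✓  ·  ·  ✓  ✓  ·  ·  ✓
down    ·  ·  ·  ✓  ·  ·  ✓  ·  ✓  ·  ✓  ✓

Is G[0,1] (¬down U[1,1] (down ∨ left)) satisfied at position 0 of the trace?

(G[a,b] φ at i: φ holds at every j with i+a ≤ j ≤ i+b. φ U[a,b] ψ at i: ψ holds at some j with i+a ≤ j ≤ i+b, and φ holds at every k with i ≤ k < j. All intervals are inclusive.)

Yes

Check (¬down U[1,1] (down ∨ left)) at every j in [0,1]:
  j=0: holds
  j=1: holds
All positions satisfy it → formula holds.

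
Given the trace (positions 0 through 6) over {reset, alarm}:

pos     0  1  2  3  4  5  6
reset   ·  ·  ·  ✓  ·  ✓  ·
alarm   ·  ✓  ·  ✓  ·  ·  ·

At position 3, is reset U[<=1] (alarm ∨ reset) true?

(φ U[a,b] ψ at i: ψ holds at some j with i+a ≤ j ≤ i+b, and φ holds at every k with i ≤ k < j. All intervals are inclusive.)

Need some j in [3,4] with (alarm ∨ reset), and reset at every k in [3,j-1].
  j=3: (alarm ∨ reset) holds; no prefix to check → satisfied.

True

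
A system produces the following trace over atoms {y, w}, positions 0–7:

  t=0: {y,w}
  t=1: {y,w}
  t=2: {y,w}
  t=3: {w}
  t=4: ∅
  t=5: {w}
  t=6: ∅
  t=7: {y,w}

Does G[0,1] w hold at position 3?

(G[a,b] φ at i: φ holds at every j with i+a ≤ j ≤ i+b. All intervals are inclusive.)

No

Check w at every j in [3,4]:
  j=3: true
  j=4: false
Fails at j=4 → formula fails.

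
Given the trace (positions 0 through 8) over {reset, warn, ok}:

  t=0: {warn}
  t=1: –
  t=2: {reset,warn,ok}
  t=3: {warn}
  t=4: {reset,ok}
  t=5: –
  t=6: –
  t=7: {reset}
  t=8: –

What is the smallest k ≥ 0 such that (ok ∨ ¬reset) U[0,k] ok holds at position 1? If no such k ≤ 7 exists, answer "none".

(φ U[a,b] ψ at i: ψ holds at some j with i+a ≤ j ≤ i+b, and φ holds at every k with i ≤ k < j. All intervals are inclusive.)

1

Need earliest j ≥ 1 with ok, and (ok ∨ ¬reset) at every k in [1,j-1].
  j=1: rhs fails.
  j=2: rhs holds; lhs holds on [1,1]. k = 1.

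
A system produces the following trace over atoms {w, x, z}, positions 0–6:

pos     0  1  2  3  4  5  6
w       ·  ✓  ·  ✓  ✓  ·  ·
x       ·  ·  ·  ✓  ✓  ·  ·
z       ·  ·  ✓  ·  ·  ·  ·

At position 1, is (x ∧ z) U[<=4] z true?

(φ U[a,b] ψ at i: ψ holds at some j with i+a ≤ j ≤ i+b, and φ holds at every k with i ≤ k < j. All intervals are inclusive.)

Need some j in [1,5] with z, and (x ∧ z) at every k in [1,j-1].
  j=1: z false.
  j=2: z holds, but (x ∧ z) fails at k=1 → not this j.
  j=3: z false.
  j=4: z false.
  j=5: z false.
No j in the window works → until fails.

No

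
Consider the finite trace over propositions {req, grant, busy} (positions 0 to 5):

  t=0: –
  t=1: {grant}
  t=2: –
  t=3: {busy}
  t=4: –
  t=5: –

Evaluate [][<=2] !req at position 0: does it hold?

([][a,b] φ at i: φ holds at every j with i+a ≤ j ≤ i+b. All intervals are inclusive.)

True

Check !req at every j in [0,2]:
  j=0: true
  j=1: true
  j=2: true
All positions satisfy it → formula holds.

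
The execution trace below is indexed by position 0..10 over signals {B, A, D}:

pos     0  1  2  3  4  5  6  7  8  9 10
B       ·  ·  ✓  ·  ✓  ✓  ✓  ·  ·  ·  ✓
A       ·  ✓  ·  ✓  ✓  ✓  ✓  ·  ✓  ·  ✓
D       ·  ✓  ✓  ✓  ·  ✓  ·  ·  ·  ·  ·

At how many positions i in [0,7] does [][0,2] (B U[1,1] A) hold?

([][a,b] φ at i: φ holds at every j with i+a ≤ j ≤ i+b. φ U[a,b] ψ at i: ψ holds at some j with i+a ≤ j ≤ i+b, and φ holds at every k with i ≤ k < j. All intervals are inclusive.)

0

Evaluate at each i in [0,7]:
  i=0: ✗ (fails at j=0)
  i=1: ✗ (fails at j=1)
  i=2: ✗ (fails at j=3)
  i=3: ✗ (fails at j=3)
  i=4: ✗ (fails at j=6)
  i=5: ✗ (fails at j=6)
  i=6: ✗ (fails at j=6)
  i=7: ✗ (fails at j=7)
Positions where it holds: {} → 0.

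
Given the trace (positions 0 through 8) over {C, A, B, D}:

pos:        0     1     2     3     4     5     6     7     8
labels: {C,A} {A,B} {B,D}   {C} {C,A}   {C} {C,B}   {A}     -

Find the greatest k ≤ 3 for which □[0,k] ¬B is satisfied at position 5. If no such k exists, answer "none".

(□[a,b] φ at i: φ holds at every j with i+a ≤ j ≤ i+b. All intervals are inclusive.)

¬B must hold from j=5 onward; find where it first fails.
  j=5: holds
  j=6: fails
Holds on [5,5], so largest k = 0.

0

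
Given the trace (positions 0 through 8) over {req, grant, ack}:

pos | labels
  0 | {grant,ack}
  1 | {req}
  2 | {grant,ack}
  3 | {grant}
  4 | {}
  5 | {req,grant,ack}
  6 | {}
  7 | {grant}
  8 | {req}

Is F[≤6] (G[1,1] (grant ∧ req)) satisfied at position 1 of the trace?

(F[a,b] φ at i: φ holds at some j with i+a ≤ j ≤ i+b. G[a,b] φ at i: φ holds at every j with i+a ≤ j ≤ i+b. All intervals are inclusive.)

True

Check G[1,1] (grant ∧ req) at each j in [1,7]:
  j=1: fails at 2
  j=2: fails at 3
  j=3: fails at 4
  j=4: holds on [5,5]
  j=5: fails at 6
  j=6: fails at 7
  j=7: fails at 8
Found at j=4 → formula holds.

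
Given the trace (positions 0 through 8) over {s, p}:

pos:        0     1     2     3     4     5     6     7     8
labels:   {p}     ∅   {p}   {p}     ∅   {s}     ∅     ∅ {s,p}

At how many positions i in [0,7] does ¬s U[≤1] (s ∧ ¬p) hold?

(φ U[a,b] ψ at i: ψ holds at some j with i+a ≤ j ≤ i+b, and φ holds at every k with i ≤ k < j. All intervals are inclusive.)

Evaluate at each i in [0,7]:
  i=0: ✗ (no rhs in [0,1])
  i=1: ✗ (no rhs in [1,2])
  i=2: ✗ (no rhs in [2,3])
  i=3: ✗ (no rhs in [3,4])
  i=4: ✓ (rhs at j=5; lhs holds on [4,4])
  i=5: ✓ (rhs at j=5)
  i=6: ✗ (no rhs in [6,7])
  i=7: ✗ (no rhs in [7,8])
Positions where it holds: {4, 5} → 2.

2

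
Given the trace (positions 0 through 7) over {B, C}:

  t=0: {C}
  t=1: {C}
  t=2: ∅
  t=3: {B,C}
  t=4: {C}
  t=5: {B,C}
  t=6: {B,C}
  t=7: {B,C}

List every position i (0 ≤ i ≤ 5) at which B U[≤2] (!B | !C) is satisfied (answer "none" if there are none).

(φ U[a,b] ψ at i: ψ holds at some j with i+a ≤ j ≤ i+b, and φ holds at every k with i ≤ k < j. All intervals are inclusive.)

0, 1, 2, 3, 4

Evaluate at each i in [0,5]:
  i=0: ✓ (rhs at j=0)
  i=1: ✓ (rhs at j=1)
  i=2: ✓ (rhs at j=2)
  i=3: ✓ (rhs at j=4; lhs holds on [3,3])
  i=4: ✓ (rhs at j=4)
  i=5: ✗ (no rhs in [5,7])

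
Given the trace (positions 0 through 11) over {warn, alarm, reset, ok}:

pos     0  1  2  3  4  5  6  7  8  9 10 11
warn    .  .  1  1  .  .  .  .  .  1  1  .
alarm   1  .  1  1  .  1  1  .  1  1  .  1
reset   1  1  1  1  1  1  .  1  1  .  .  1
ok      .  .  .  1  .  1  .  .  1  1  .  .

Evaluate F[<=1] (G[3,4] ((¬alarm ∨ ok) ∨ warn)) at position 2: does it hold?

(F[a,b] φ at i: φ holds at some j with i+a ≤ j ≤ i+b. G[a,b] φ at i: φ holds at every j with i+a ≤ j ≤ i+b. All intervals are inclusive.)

Check G[3,4] ((¬alarm ∨ ok) ∨ warn) at each j in [2,3]:
  j=2: fails at 6
  j=3: fails at 6
No position in the window satisfies it → formula fails.

Does not hold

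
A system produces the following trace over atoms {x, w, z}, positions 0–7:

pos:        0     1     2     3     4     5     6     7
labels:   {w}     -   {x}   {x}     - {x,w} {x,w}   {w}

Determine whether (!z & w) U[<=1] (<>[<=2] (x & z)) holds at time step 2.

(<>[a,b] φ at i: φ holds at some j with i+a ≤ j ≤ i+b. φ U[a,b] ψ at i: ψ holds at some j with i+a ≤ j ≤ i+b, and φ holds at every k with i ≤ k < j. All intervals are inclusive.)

No

Need some j in [2,3] with <>[<=2] (x & z), and (!z & w) at every k in [2,j-1].
  j=2: <>[<=2] (x & z) — fails (none in [2,4]).
  j=3: <>[<=2] (x & z) — fails (none in [3,5]).
No j in the window works → until fails.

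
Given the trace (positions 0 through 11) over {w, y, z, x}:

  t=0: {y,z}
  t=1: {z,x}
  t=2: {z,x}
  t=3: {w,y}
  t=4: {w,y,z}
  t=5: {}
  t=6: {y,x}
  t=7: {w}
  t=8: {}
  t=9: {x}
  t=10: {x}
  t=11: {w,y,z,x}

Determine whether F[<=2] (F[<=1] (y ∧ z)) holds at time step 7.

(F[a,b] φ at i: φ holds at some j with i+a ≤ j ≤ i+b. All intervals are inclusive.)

Check F[<=1] (y ∧ z) at each j in [7,9]:
  j=7: fails (none in [7,8])
  j=8: fails (none in [8,9])
  j=9: fails (none in [9,10])
No position in the window satisfies it → formula fails.

False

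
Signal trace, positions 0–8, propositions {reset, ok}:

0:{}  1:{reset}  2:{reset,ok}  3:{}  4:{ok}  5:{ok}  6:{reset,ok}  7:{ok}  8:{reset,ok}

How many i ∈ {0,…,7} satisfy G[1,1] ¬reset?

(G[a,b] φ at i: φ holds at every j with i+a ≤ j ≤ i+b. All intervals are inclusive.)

Evaluate at each i in [0,7]:
  i=0: ✗ (fails at j=1)
  i=1: ✗ (fails at j=2)
  i=2: ✓ (all of [3,3])
  i=3: ✓ (all of [4,4])
  i=4: ✓ (all of [5,5])
  i=5: ✗ (fails at j=6)
  i=6: ✓ (all of [7,7])
  i=7: ✗ (fails at j=8)
Positions where it holds: {2, 3, 4, 6} → 4.

4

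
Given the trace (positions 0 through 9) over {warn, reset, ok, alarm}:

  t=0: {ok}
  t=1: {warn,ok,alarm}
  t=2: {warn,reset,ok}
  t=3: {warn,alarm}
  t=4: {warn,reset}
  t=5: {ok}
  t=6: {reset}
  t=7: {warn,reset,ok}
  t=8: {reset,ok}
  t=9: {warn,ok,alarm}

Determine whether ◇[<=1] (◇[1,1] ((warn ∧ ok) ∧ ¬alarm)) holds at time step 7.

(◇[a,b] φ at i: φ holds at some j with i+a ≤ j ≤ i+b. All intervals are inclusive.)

No

Check ◇[1,1] ((warn ∧ ok) ∧ ¬alarm) at each j in [7,8]:
  j=7: fails (none in [8,8])
  j=8: fails (none in [9,9])
No position in the window satisfies it → formula fails.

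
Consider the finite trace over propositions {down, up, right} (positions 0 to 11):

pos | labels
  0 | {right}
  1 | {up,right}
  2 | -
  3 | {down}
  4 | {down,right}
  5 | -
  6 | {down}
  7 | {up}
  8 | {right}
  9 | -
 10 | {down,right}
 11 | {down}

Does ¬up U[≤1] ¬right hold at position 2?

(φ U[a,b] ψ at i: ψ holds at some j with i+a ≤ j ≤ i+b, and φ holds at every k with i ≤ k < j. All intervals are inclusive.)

True

Need some j in [2,3] with ¬right, and ¬up at every k in [2,j-1].
  j=2: ¬right holds; no prefix to check → satisfied.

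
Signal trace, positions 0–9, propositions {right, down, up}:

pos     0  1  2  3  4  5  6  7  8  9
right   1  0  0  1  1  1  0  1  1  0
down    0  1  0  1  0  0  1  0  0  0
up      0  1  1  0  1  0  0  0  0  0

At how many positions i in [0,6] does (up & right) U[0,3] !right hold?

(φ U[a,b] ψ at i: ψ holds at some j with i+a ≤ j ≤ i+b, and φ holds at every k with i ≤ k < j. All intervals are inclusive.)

Evaluate at each i in [0,6]:
  i=0: ✗ (lhs fails at k=0 before rhs at j=1)
  i=1: ✓ (rhs at j=1)
  i=2: ✓ (rhs at j=2)
  i=3: ✗ (lhs fails at k=3 before rhs at j=6)
  i=4: ✗ (lhs fails at k=5 before rhs at j=6)
  i=5: ✗ (lhs fails at k=5 before rhs at j=6)
  i=6: ✓ (rhs at j=6)
Positions where it holds: {1, 2, 6} → 3.

3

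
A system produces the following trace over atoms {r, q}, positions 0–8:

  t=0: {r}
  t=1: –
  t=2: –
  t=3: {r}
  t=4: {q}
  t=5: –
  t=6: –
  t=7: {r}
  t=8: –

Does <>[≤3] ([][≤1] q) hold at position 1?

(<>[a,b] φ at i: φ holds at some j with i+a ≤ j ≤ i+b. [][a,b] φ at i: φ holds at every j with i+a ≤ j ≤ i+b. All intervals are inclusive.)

Check [][≤1] q at each j in [1,4]:
  j=1: fails at 1
  j=2: fails at 2
  j=3: fails at 3
  j=4: fails at 5
No position in the window satisfies it → formula fails.

No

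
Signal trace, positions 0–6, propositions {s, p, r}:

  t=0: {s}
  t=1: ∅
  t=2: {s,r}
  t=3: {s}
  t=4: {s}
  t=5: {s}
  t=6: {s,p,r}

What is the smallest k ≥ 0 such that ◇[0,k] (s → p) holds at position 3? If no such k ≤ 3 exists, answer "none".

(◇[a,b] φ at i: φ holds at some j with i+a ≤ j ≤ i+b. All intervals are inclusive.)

Scan j = 3,4,… for (s → p):
  j=3: fails
  j=4: fails
  j=5: fails
  j=6: holds
First hit at j=6, so smallest k = 6-3 = 3.

3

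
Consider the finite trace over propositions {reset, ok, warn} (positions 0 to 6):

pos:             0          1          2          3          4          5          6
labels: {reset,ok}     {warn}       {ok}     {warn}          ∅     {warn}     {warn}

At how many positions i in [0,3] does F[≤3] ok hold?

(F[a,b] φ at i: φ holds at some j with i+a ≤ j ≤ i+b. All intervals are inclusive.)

3

Evaluate at each i in [0,3]:
  i=0: ✓ (witness j=0)
  i=1: ✓ (witness j=2)
  i=2: ✓ (witness j=2)
  i=3: ✗ (none in [3,6])
Positions where it holds: {0, 1, 2} → 3.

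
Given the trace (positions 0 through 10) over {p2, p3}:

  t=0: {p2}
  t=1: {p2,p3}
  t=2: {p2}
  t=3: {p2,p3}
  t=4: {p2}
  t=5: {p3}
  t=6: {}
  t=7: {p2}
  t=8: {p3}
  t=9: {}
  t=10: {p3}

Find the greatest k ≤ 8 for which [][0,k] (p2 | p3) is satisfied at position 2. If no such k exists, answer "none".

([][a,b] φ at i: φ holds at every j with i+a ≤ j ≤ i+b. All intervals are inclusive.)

(p2 | p3) must hold from j=2 onward; find where it first fails.
  j=2: holds
  j=3: holds
  j=4: holds
  j=5: holds
  j=6: fails
Holds on [2,5], so largest k = 3.

3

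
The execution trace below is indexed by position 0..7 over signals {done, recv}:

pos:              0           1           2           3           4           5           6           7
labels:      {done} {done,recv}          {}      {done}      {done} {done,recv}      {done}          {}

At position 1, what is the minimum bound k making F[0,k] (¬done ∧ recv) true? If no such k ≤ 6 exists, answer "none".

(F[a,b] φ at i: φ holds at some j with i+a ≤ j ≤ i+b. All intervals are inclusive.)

none

Scan j = 1,2,… for (¬done ∧ recv):
  j=1: fails
  j=2: fails
  j=3: fails
  j=4: fails
  j=5: fails
  j=6: fails
  j=7: fails
No j in [1,7] satisfies it → none.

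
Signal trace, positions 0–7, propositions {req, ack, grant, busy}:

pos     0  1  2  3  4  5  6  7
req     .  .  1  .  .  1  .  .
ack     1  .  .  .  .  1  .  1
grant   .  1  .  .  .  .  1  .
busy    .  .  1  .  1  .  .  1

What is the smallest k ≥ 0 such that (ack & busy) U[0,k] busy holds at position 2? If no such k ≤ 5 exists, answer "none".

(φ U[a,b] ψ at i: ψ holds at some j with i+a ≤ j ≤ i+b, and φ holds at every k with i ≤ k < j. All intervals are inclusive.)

Need earliest j ≥ 2 with busy, and (ack & busy) at every k in [2,j-1].
  j=2: rhs holds (empty prefix). k = 0.

0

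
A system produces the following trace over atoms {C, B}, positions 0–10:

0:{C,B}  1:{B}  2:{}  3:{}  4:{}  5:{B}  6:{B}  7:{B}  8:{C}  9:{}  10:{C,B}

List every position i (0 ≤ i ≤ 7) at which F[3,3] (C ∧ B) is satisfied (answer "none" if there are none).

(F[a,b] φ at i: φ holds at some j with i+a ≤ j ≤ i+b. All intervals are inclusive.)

Evaluate at each i in [0,7]:
  i=0: ✗ (none in [3,3])
  i=1: ✗ (none in [4,4])
  i=2: ✗ (none in [5,5])
  i=3: ✗ (none in [6,6])
  i=4: ✗ (none in [7,7])
  i=5: ✗ (none in [8,8])
  i=6: ✗ (none in [9,9])
  i=7: ✓ (witness j=10)

7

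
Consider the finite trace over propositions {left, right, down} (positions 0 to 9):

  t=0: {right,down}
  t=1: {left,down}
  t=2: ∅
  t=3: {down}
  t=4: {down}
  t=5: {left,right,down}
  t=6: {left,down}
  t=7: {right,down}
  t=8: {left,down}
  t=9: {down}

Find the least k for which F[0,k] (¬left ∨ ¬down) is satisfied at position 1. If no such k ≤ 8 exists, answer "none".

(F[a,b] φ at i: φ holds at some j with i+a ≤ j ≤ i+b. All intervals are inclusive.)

1

Scan j = 1,2,… for (¬left ∨ ¬down):
  j=1: fails
  j=2: holds
First hit at j=2, so smallest k = 2-1 = 1.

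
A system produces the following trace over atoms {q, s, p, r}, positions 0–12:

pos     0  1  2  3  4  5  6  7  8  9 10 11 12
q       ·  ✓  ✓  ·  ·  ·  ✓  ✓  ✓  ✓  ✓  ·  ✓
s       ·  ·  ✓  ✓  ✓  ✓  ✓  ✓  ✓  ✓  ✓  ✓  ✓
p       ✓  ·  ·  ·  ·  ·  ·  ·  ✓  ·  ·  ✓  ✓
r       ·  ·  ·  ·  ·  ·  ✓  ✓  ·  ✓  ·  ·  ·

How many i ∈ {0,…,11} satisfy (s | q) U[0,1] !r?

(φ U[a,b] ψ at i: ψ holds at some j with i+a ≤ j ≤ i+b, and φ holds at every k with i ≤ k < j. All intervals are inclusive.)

11

Evaluate at each i in [0,11]:
  i=0: ✓ (rhs at j=0)
  i=1: ✓ (rhs at j=1)
  i=2: ✓ (rhs at j=2)
  i=3: ✓ (rhs at j=3)
  i=4: ✓ (rhs at j=4)
  i=5: ✓ (rhs at j=5)
  i=6: ✗ (no rhs in [6,7])
  i=7: ✓ (rhs at j=8; lhs holds on [7,7])
  i=8: ✓ (rhs at j=8)
  i=9: ✓ (rhs at j=10; lhs holds on [9,9])
  i=10: ✓ (rhs at j=10)
  i=11: ✓ (rhs at j=11)
Positions where it holds: {0, 1, 2, 3, 4, 5, 7, 8, 9, 10, 11} → 11.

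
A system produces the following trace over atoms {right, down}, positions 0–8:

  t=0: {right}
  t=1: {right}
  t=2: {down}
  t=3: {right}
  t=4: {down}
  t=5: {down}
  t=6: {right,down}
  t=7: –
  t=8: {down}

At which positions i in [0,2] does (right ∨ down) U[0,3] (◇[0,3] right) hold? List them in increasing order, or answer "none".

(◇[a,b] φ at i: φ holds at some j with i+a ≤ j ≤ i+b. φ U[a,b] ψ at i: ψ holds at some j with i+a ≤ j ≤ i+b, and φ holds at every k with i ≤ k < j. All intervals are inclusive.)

0, 1, 2

Evaluate at each i in [0,2]:
  i=0: ✓ (rhs at j=0)
  i=1: ✓ (rhs at j=1)
  i=2: ✓ (rhs at j=2)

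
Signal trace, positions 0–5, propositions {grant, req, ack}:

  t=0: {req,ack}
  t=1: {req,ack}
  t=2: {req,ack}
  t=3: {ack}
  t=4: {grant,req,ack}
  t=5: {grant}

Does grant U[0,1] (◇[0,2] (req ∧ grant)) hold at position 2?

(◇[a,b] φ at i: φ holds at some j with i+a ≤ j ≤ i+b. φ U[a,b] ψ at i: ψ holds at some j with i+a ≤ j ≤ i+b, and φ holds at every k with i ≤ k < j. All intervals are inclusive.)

True

Need some j in [2,3] with ◇[0,2] (req ∧ grant), and grant at every k in [2,j-1].
  j=2: ◇[0,2] (req ∧ grant) holds; no prefix to check → satisfied.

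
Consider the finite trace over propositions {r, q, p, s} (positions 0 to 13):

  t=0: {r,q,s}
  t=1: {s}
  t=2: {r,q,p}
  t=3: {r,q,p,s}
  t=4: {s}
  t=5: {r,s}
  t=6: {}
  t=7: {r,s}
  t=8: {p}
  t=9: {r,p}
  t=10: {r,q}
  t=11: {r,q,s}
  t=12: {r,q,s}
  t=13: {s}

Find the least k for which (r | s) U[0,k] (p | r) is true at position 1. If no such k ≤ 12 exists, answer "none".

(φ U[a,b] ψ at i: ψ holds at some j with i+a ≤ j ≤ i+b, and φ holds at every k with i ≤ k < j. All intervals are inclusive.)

1

Need earliest j ≥ 1 with (p | r), and (r | s) at every k in [1,j-1].
  j=1: rhs fails.
  j=2: rhs holds; lhs holds on [1,1]. k = 1.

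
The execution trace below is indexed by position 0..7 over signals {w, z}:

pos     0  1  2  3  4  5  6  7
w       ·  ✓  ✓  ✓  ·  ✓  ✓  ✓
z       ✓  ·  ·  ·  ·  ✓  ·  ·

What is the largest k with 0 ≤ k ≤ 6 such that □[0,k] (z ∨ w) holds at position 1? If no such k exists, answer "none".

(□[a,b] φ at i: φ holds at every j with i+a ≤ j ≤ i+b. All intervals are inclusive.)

(z ∨ w) must hold from j=1 onward; find where it first fails.
  j=1: holds
  j=2: holds
  j=3: holds
  j=4: fails
Holds on [1,3], so largest k = 2.

2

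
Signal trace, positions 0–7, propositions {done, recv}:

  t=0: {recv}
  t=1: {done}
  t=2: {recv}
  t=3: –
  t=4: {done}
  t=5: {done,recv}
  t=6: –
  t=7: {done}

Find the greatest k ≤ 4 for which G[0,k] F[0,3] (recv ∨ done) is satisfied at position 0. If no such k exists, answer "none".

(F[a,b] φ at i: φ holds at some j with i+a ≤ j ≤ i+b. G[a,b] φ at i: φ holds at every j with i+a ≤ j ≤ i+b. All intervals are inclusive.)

F[0,3] (recv ∨ done) must hold from j=0 onward; find where it first fails.
  j=0: holds
  j=1: holds
  j=2: holds
  j=3: holds
  j=4: holds
Holds through j=4; largest k = 4.

4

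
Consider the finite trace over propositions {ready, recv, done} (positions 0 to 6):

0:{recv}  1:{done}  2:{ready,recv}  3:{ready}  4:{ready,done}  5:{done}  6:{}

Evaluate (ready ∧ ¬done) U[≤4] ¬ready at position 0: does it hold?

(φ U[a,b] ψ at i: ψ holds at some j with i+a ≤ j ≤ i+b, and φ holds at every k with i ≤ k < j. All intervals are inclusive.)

Need some j in [0,4] with ¬ready, and (ready ∧ ¬done) at every k in [0,j-1].
  j=0: ¬ready holds; no prefix to check → satisfied.

Holds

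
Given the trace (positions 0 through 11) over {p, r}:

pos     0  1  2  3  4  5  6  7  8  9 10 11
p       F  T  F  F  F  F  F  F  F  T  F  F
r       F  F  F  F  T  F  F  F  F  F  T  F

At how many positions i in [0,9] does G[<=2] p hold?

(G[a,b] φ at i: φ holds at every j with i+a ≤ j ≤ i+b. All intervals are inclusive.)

0

Evaluate at each i in [0,9]:
  i=0: ✗ (fails at j=0)
  i=1: ✗ (fails at j=2)
  i=2: ✗ (fails at j=2)
  i=3: ✗ (fails at j=3)
  i=4: ✗ (fails at j=4)
  i=5: ✗ (fails at j=5)
  i=6: ✗ (fails at j=6)
  i=7: ✗ (fails at j=7)
  i=8: ✗ (fails at j=8)
  i=9: ✗ (fails at j=10)
Positions where it holds: {} → 0.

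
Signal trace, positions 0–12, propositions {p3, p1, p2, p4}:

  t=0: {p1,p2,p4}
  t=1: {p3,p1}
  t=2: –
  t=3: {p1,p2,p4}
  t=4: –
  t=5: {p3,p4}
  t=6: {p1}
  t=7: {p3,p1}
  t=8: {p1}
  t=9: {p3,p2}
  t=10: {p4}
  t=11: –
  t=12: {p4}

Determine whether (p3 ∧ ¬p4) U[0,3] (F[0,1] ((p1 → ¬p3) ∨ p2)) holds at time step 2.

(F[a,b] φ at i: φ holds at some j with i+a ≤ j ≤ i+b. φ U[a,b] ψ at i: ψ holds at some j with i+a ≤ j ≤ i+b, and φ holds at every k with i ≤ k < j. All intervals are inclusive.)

Need some j in [2,5] with F[0,1] ((p1 → ¬p3) ∨ p2), and (p3 ∧ ¬p4) at every k in [2,j-1].
  j=2: F[0,1] ((p1 → ¬p3) ∨ p2) holds; no prefix to check → satisfied.

Yes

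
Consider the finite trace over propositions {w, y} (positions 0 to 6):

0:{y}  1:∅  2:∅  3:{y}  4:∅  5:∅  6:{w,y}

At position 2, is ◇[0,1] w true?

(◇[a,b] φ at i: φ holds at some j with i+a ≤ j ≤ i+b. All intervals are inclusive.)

No

Check w at each j in [2,3]:
  j=2: false
  j=3: false
No position in the window satisfies it → formula fails.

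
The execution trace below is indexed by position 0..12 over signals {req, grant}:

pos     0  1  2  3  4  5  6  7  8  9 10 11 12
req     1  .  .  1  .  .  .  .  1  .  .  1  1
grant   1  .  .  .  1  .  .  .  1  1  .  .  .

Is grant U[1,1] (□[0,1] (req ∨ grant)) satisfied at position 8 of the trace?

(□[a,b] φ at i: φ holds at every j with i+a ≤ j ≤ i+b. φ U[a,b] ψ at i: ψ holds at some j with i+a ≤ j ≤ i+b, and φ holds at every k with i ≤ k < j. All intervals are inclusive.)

Need some j in [9,9] with □[0,1] (req ∨ grant), and grant at every k in [8,j-1].
  j=9: □[0,1] (req ∨ grant) — fails at 10.
No j in the window works → until fails.

False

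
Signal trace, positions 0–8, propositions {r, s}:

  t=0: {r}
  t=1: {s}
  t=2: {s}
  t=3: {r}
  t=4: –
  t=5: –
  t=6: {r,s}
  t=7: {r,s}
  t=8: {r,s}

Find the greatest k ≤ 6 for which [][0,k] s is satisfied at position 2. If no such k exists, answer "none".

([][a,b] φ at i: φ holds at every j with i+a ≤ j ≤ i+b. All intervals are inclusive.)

0

s must hold from j=2 onward; find where it first fails.
  j=2: holds
  j=3: fails
Holds on [2,2], so largest k = 0.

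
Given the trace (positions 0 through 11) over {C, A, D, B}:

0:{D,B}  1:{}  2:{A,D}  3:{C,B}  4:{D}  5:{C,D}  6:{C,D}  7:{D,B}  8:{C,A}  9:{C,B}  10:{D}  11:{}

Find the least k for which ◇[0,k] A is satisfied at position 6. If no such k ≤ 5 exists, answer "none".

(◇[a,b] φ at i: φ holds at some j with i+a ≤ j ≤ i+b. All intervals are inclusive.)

2

Scan j = 6,7,… for A:
  j=6: fails
  j=7: fails
  j=8: holds
First hit at j=8, so smallest k = 8-6 = 2.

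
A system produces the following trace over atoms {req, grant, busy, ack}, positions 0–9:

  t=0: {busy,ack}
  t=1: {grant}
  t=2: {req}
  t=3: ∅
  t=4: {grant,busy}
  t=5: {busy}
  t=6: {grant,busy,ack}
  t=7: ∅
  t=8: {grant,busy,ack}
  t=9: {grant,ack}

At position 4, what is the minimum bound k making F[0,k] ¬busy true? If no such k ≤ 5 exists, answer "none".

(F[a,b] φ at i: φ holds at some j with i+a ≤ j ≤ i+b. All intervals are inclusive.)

Scan j = 4,5,… for ¬busy:
  j=4: fails
  j=5: fails
  j=6: fails
  j=7: holds
First hit at j=7, so smallest k = 7-4 = 3.

3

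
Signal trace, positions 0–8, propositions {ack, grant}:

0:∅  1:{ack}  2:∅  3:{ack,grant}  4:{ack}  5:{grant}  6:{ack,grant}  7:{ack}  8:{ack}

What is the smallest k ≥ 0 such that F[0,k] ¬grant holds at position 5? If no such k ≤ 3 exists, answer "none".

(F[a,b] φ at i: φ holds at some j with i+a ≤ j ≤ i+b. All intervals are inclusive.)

2

Scan j = 5,6,… for ¬grant:
  j=5: fails
  j=6: fails
  j=7: holds
First hit at j=7, so smallest k = 7-5 = 2.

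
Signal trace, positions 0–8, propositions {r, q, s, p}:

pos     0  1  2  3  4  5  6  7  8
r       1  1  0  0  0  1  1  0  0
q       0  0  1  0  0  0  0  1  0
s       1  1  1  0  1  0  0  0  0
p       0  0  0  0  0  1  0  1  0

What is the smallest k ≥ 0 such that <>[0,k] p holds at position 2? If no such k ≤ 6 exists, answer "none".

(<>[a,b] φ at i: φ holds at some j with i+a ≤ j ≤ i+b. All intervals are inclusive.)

3

Scan j = 2,3,… for p:
  j=2: fails
  j=3: fails
  j=4: fails
  j=5: holds
First hit at j=5, so smallest k = 5-2 = 3.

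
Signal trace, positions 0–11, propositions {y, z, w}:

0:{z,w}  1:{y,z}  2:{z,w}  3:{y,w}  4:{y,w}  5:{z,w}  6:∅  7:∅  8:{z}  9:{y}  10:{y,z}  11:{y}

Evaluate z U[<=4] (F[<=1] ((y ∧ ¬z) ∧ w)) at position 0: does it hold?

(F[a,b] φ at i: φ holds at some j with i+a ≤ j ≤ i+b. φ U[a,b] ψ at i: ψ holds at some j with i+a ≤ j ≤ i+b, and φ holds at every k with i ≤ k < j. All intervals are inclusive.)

True

Need some j in [0,4] with F[<=1] ((y ∧ ¬z) ∧ w), and z at every k in [0,j-1].
  j=0: F[<=1] ((y ∧ ¬z) ∧ w) — fails (none in [0,1]).
  j=1: F[<=1] ((y ∧ ¬z) ∧ w) — fails (none in [1,2]).
  j=2: F[<=1] ((y ∧ ¬z) ∧ w) holds; z holds at every k in [0,1] → satisfied.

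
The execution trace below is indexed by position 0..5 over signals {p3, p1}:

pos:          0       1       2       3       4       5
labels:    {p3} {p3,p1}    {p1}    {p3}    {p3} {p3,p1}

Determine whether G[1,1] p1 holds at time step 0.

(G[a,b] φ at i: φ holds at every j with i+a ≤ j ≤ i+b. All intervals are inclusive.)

True

Check p1 at every j in [1,1]:
  j=1: true
All positions satisfy it → formula holds.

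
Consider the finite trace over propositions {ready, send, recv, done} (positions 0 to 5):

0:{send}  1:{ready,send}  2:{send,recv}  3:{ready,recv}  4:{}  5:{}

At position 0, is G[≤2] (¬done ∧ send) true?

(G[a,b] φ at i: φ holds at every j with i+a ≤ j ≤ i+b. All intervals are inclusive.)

Check (¬done ∧ send) at every j in [0,2]:
  j=0: true
  j=1: true
  j=2: true
All positions satisfy it → formula holds.

Holds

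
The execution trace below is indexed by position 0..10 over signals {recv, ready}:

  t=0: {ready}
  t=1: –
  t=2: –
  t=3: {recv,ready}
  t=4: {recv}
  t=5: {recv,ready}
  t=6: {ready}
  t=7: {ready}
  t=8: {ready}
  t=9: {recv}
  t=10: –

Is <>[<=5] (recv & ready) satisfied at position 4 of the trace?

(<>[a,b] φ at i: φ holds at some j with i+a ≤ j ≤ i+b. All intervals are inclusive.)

Holds

Check (recv & ready) at each j in [4,9]:
  j=4: false
  j=5: true
  j=6: false
  j=7: false
  j=8: false
  j=9: false
Found at j=5 → formula holds.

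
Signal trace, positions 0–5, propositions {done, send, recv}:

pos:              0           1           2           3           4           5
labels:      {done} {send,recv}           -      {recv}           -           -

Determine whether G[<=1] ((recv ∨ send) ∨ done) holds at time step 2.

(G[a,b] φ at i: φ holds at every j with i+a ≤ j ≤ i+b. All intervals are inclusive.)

Check ((recv ∨ send) ∨ done) at every j in [2,3]:
  j=2: false
  j=3: true
Fails at j=2 → formula fails.

False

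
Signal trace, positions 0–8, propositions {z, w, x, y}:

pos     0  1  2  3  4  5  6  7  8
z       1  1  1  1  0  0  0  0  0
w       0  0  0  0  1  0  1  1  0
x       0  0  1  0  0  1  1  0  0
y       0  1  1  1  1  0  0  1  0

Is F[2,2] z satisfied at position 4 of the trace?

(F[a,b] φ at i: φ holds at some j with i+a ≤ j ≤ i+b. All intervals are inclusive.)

No

Check z at each j in [6,6]:
  j=6: false
No position in the window satisfies it → formula fails.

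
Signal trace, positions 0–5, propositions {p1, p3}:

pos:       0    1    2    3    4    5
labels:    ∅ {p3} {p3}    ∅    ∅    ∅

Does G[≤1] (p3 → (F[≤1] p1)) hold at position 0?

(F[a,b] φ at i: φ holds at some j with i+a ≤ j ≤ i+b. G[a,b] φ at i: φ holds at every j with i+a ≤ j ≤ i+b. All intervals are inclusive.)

Does not hold

Check (p3 → (F[≤1] p1)) at every j in [0,1]:
  j=0: antecedent false → ✓
  j=1: antecedent true; consequent fails (none in [1,2]) → ✗
Fails at j=1 → formula fails.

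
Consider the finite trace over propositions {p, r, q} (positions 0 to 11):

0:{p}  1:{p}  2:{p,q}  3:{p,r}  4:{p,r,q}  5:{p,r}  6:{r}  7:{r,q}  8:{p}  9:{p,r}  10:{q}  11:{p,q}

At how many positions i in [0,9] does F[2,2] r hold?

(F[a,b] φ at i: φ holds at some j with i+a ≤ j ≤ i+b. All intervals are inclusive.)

Evaluate at each i in [0,9]:
  i=0: ✗ (none in [2,2])
  i=1: ✓ (witness j=3)
  i=2: ✓ (witness j=4)
  i=3: ✓ (witness j=5)
  i=4: ✓ (witness j=6)
  i=5: ✓ (witness j=7)
  i=6: ✗ (none in [8,8])
  i=7: ✓ (witness j=9)
  i=8: ✗ (none in [10,10])
  i=9: ✗ (none in [11,11])
Positions where it holds: {1, 2, 3, 4, 5, 7} → 6.

6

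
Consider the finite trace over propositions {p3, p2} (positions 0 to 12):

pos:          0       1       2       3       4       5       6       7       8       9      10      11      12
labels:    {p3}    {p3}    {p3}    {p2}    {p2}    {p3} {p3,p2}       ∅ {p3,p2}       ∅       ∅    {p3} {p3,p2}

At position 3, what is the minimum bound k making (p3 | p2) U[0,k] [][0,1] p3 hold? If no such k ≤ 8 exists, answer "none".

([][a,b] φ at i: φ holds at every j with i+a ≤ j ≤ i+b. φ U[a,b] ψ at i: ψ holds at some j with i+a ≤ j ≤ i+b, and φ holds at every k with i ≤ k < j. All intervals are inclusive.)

Need earliest j ≥ 3 with [][0,1] p3, and (p3 | p2) at every k in [3,j-1].
  j=3: rhs fails.
  j=4: rhs fails.
  j=5: rhs holds; lhs holds on [3,4]. k = 2.

2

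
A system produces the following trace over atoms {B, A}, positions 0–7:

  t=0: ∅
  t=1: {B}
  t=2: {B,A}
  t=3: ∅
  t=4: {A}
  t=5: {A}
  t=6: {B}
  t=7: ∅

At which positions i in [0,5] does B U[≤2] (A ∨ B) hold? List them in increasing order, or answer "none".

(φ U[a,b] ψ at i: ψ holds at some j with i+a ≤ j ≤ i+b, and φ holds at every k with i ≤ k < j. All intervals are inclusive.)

Evaluate at each i in [0,5]:
  i=0: ✗ (lhs fails at k=0 before rhs at j=1)
  i=1: ✓ (rhs at j=1)
  i=2: ✓ (rhs at j=2)
  i=3: ✗ (lhs fails at k=3 before rhs at j=4)
  i=4: ✓ (rhs at j=4)
  i=5: ✓ (rhs at j=5)

1, 2, 4, 5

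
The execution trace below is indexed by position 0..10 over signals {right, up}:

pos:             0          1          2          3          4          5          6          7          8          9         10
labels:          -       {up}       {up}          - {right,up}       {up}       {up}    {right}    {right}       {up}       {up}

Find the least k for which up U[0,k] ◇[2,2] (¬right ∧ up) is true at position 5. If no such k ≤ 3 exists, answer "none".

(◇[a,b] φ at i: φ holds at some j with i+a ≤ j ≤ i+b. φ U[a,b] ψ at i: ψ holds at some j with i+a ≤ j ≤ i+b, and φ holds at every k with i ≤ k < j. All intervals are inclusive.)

Need earliest j ≥ 5 with ◇[2,2] (¬right ∧ up), and up at every k in [5,j-1].
  j=5: rhs fails.
  j=6: rhs fails.
  j=7: rhs holds; lhs holds on [5,6]. k = 2.

2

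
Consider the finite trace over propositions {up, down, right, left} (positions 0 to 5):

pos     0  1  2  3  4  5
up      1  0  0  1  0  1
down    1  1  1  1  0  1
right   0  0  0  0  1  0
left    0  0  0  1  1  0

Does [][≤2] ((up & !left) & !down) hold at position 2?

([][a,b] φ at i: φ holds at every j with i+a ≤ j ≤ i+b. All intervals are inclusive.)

Check ((up & !left) & !down) at every j in [2,4]:
  j=2: false
  j=3: false
  j=4: false
Fails at j=2 → formula fails.

False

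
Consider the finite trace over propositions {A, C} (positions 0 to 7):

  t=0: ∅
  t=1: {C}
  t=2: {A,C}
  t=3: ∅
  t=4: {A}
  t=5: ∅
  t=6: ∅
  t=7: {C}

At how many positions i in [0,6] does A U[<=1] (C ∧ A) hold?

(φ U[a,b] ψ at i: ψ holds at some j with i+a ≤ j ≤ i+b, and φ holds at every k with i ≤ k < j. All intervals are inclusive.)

1

Evaluate at each i in [0,6]:
  i=0: ✗ (no rhs in [0,1])
  i=1: ✗ (lhs fails at k=1 before rhs at j=2)
  i=2: ✓ (rhs at j=2)
  i=3: ✗ (no rhs in [3,4])
  i=4: ✗ (no rhs in [4,5])
  i=5: ✗ (no rhs in [5,6])
  i=6: ✗ (no rhs in [6,7])
Positions where it holds: {2} → 1.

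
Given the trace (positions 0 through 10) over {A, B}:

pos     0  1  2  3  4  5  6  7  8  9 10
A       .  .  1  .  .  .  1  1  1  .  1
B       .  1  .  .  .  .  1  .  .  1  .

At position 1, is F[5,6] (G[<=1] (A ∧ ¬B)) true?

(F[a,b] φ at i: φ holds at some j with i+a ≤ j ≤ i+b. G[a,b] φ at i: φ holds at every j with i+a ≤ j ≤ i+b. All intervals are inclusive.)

Check G[<=1] (A ∧ ¬B) at each j in [6,7]:
  j=6: fails at 6
  j=7: holds on [7,8]
Found at j=7 → formula holds.

True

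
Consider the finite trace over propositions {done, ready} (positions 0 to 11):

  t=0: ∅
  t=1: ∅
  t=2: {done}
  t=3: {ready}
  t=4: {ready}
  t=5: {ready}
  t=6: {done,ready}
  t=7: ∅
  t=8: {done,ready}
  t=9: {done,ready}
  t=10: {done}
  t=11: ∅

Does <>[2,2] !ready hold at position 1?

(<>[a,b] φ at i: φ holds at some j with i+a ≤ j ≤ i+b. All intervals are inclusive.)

False

Check !ready at each j in [3,3]:
  j=3: false
No position in the window satisfies it → formula fails.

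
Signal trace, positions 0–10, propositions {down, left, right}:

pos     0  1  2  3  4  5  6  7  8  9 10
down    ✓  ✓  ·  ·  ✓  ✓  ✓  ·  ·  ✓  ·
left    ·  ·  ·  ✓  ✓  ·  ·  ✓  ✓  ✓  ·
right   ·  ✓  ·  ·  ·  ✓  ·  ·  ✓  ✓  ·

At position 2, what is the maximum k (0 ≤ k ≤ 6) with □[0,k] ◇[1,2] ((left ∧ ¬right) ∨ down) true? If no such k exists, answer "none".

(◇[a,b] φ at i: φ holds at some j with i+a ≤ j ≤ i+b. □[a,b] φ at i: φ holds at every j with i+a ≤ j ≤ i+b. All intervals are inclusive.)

6

◇[1,2] ((left ∧ ¬right) ∨ down) must hold from j=2 onward; find where it first fails.
  j=2: holds
  j=3: holds
  j=4: holds
  j=5: holds
  j=6: holds
  j=7: holds
  j=8: holds
Holds through j=8; largest k = 6.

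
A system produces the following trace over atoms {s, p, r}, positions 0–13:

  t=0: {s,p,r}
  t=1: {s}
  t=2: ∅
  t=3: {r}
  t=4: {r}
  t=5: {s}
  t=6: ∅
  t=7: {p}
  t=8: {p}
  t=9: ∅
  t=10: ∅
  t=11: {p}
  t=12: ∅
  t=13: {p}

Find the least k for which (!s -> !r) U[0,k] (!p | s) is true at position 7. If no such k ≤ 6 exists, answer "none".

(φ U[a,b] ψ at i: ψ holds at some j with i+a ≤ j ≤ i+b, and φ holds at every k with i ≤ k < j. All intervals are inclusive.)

2

Need earliest j ≥ 7 with (!p | s), and (!s -> !r) at every k in [7,j-1].
  j=7: rhs fails.
  j=8: rhs fails.
  j=9: rhs holds; lhs holds on [7,8]. k = 2.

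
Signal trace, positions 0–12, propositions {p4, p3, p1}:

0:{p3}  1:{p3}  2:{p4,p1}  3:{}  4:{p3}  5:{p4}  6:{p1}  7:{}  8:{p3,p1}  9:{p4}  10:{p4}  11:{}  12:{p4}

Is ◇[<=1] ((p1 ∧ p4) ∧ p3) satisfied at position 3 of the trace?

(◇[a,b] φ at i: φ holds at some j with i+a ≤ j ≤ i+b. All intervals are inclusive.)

No

Check ((p1 ∧ p4) ∧ p3) at each j in [3,4]:
  j=3: false
  j=4: false
No position in the window satisfies it → formula fails.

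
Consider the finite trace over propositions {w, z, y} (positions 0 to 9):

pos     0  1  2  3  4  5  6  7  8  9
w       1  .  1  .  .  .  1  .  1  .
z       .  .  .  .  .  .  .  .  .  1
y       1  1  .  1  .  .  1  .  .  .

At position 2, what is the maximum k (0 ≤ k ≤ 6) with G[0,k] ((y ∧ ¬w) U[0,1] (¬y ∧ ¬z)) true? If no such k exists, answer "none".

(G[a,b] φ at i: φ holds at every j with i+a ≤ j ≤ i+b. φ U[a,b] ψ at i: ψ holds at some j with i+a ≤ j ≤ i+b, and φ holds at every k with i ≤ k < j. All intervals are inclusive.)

((y ∧ ¬w) U[0,1] (¬y ∧ ¬z)) must hold from j=2 onward; find where it first fails.
  j=2: holds
  j=3: holds
  j=4: holds
  j=5: holds
  j=6: fails
Holds on [2,5], so largest k = 3.

3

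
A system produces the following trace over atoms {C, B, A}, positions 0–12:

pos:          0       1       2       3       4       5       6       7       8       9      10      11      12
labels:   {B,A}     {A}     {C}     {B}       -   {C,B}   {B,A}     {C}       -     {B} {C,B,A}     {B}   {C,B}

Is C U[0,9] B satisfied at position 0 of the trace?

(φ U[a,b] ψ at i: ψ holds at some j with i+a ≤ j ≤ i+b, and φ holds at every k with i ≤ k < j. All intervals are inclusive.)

Need some j in [0,9] with B, and C at every k in [0,j-1].
  j=0: B holds; no prefix to check → satisfied.

Holds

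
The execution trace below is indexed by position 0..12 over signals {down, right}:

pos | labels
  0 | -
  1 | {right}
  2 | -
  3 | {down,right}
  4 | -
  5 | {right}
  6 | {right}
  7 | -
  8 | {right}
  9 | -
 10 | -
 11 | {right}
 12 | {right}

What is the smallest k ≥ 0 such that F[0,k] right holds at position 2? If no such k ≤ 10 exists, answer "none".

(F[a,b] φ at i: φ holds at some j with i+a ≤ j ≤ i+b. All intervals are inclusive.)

Scan j = 2,3,… for right:
  j=2: fails
  j=3: holds
First hit at j=3, so smallest k = 3-2 = 1.

1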